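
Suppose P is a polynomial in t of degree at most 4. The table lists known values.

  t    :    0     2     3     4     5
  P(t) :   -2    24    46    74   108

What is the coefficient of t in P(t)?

Write P(t) = at^4 + bt³ + ct² + dt + e; the 5 given values yield a linear system in the 5 coefficients.
Solving, the top 2 coefficients vanish, and P(t) = 3t² + 7t - 2.
The coefficient of t is 7.

7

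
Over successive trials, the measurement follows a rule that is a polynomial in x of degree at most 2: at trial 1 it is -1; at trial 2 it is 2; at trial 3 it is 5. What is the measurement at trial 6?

Write the value at x as u(x).
First differences: 3, 3.
Level-1 differences are constant, so u has degree 1.
Fitting a degree-1 polynomial gives u(x) = 3x - 4.
Then u(6) = 14.

14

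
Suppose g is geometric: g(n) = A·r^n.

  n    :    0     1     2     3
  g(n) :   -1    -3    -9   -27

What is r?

3

Consecutive ratio: -3/(-1) = 3, and -9/(-3) = 3, so r = 3.
Then A·3^0 = -1 gives A = -1, and g(n) = -1·3^n.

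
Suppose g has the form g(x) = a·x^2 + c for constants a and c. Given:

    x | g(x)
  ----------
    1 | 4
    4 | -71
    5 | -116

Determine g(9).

-396

From g(1) = 4 and g(4) = -71: 1a + c = 4 and 16a + c = -71.
Subtracting: 15a = -75, so a = -5; then c = 4 − (-5)·1 = 9.
So g(x) = -5x² + 9, and g(9) = -396.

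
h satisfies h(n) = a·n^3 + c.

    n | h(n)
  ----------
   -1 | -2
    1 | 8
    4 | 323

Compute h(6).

1083

From h(-1) = -2 and h(1) = 8: -1a + c = -2 and 1a + c = 8.
Subtracting: 2a = 10, so a = 5; then c = -2 − 5·(-1) = 3.
So h(n) = 5n³ + 3, and h(6) = 1083.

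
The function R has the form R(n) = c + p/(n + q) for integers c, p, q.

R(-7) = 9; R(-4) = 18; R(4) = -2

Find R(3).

-3

(R(n) − c)(n + q) = p for each data point; the three points give a linear system in c and q, then p follows.
Solving: c = 3, q = 2, p = -30, so R(n) = 3 − 30/(n + 2).
Then R(3) = 3 − 30/5 = -3.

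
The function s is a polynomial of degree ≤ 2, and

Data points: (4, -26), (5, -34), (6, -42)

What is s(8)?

-58

First differences: -8, -8.
Level-1 differences are constant, so s has degree 1.
Fitting a degree-1 polynomial gives s(t) = -8t + 6.
Then s(8) = -58.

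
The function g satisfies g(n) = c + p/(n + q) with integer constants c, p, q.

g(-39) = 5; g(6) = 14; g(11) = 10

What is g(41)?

(g(n) − c)(n + q) = p for each data point; the three points give a linear system in c and q, then p follows.
Solving: c = 6, q = -1, p = 40, so g(n) = 6 + 40/(n − 1).
Then g(41) = 6 + 40/40 = 7.

7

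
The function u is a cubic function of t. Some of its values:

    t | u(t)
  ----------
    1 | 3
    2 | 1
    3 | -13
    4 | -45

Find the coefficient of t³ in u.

Write u(t) = at³ + bt² + ct + d; the 4 given values yield a linear system in the 4 coefficients.
Solving, u(t) = -t³ + 5t - 1.
The coefficient of t³ is -1.

-1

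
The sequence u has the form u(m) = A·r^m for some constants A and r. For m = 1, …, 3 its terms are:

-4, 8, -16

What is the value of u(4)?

Consecutive ratio: 8/(-4) = -2, and -16/8 = -2, so r = -2.
Then A·(-2)^1 = -4 gives A = 2, and u(m) = 2·(-2)^m.
u(4) = 2·(-2)^4 = 32.

32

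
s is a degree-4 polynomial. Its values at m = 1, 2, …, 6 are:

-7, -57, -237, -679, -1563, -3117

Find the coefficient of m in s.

3

First differences: -50, -180, -442, -884, -1554. Second differences: -130, -262, -442, -670. Third differences: -132, -180, -228. Fourth differences: -48, -48.
Level-4 differences are constant, so s has degree 4.
Fitting a degree-4 polynomial gives s(m) = -2m^4 - 2m³ - 3m² + 3m - 3.
The coefficient of m is 3.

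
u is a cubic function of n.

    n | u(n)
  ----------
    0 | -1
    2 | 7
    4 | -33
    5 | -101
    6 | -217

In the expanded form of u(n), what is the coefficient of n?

Write u(n) = an³ + bn² + cn + d; the 5 given values yield a linear system in the 4 coefficients.
Solving, u(n) = -2n³ + 6n² - 1.
The coefficient of n is 0.

0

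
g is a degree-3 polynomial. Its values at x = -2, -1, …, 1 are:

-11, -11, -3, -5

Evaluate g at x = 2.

-35

Write g(x) = ax³ + bx² + cx + d; the 4 given values yield a linear system in the 4 coefficients.
Solving, g(x) = -3x³ - 5x² + 6x - 3.
Then g(2) = -35.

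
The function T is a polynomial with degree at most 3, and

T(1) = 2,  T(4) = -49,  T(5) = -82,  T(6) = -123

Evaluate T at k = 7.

Write T(k) = ak³ + bk² + ck + d; the 4 given values yield a linear system in the 4 coefficients.
Solving, the leading coefficient vanishes, and T(k) = -4k² + 3k + 3.
Then T(7) = -172.

-172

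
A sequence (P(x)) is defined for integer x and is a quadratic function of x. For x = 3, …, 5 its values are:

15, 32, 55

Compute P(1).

-1

Write P(x) = ax² + bx + c; the 3 given values yield a linear system in the 3 coefficients.
Solving, P(x) = 3x² - 4x.
Then P(1) = -1.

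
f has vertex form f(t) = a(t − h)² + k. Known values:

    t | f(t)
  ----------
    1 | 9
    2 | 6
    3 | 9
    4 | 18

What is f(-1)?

First differences -3, 3, 9; second difference 6 = 2a, so a = 3.
Expanding, the t-coefficient is −2ah = -6h; matching it to the data gives h = 2, and then k = 6.
So f(t) = 3(t − 2)² + 6.
f(-1) = 3·(-3)² + 6 = 33.

33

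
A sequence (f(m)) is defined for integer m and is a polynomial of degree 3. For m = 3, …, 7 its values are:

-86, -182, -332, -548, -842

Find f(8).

-1226

First differences: -96, -150, -216, -294. Second differences: -54, -66, -78. Third differences: -12, -12.
Level-3 differences are constant, so f has degree 3.
Fitting a degree-3 polynomial gives f(m) = -2m³ - 3m² - m - 2.
Then f(8) = -1226.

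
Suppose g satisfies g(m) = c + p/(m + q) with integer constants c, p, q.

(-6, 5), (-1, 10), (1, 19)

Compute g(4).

(g(m) − c)(m + q) = p for each data point; the three points give a linear system in c and q, then p follows.
Solving: c = 1, q = -3, p = -36, so g(m) = 1 − 36/(m − 3).
Then g(4) = 1 − 36/1 = -35.

-35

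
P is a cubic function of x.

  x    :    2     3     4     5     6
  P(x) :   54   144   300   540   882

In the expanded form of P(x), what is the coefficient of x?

3

First differences: 90, 156, 240, 342. Second differences: 66, 84, 102. Third differences: 18, 18.
Level-3 differences are constant, so P has degree 3.
Fitting a degree-3 polynomial gives P(x) = 3x³ + 6x² + 3x.
The coefficient of x is 3.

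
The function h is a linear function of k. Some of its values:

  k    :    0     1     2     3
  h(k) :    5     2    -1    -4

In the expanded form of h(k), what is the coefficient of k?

Write h(k) = ak + b; the 4 given values yield a linear system in the 2 coefficients.
Solving, h(k) = -3k + 5.
The coefficient of k is -3.

-3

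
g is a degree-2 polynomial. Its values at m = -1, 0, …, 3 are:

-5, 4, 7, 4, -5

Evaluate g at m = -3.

-41

Write g(m) = am² + bm + c; the 5 given values yield a linear system in the 3 coefficients.
Solving, g(m) = -3m² + 6m + 4.
Then g(-3) = -41.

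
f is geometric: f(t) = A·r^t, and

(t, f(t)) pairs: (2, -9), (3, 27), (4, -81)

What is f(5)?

243

Consecutive ratio: 27/(-9) = -3, and -81/27 = -3, so r = -3.
Then A·(-3)^2 = -9 gives A = -1, and f(t) = -1·(-3)^t.
f(5) = -1·(-3)^5 = 243.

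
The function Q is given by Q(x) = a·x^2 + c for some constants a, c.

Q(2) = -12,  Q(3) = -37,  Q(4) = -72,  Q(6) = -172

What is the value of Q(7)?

-237

From Q(2) = -12 and Q(3) = -37: 4a + c = -12 and 9a + c = -37.
Subtracting: 5a = -25, so a = -5; then c = -12 − (-5)·4 = 8.
So Q(x) = -5x² + 8, and Q(7) = -237.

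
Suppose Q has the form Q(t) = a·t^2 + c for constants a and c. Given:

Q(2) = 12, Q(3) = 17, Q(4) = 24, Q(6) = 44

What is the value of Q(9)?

From Q(2) = 12 and Q(3) = 17: 4a + c = 12 and 9a + c = 17.
Subtracting: 5a = 5, so a = 1; then c = 12 − 1·4 = 8.
So Q(t) = 1t² + 8, and Q(9) = 89.

89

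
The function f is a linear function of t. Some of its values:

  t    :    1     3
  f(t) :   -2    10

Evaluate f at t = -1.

-14

Write f(t) = at + b; the 2 given values yield a linear system in the 2 coefficients.
Solving, f(t) = 6t - 8.
Then f(-1) = -14.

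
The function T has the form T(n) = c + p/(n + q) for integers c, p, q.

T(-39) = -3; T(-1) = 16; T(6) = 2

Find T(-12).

(T(n) − c)(n + q) = p for each data point; the three points give a linear system in c and q, then p follows.
Solving: c = -2, q = 3, p = 36, so T(n) = -2 + 36/(n + 3).
Then T(-12) = -2 + 36/(-9) = -6.

-6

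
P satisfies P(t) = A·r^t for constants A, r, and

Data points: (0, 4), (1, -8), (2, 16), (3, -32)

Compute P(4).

64

Consecutive ratio: -8/4 = -2, and 16/(-8) = -2, so r = -2.
Then A·(-2)^0 = 4 gives A = 4, and P(t) = 4·(-2)^t.
P(4) = 4·(-2)^4 = 64.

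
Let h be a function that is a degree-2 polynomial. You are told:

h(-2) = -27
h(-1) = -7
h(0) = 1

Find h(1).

-3

Write h(x) = ax² + bx + c; the 3 given values yield a linear system in the 3 coefficients.
Solving, h(x) = -6x² + 2x + 1.
Then h(1) = -3.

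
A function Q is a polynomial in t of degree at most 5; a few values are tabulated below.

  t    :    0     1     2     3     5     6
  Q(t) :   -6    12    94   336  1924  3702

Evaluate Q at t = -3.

Write Q(t) = at^5 + bt^4 + ct³ + dt² + et + p; the 6 given values yield a linear system in the 6 coefficients.
Solving, the leading coefficient vanishes, and Q(t) = 2t^4 + 4t³ + 6t² + 6t - 6.
Then Q(-3) = 84.

84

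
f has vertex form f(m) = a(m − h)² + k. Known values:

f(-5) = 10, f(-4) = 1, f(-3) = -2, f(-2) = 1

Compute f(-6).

25

First differences -9, -3, 3; second difference 6 = 2a, so a = 3.
Expanding, the m-coefficient is −2ah = -6h; matching it to the data gives h = -3, and then k = -2.
So f(m) = 3(m + 3)² − 2.
f(-6) = 3·(-3)² − 2 = 25.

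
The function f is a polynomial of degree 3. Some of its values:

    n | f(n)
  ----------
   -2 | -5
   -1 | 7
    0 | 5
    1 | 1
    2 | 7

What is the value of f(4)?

First differences: 12, -2, -4, 6. Second differences: -14, -2, 10. Third differences: 12, 12.
Level-3 differences are constant, so f has degree 3.
Fitting a degree-3 polynomial gives f(n) = 2n³ - n² - 5n + 5.
Then f(4) = 97.

97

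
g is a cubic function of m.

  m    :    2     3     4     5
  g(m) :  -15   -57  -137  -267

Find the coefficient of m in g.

1

Write g(m) = am³ + bm² + cm + d; the 4 given values yield a linear system in the 4 coefficients.
Solving, g(m) = -2m³ - m² + m + 3.
The coefficient of m is 1.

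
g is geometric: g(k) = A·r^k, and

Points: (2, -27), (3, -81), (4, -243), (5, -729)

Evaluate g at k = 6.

Consecutive ratio: -81/(-27) = 3, and -243/(-81) = 3, so r = 3.
Then A·3^2 = -27 gives A = -3, and g(k) = -3·3^k.
g(6) = -3·3^6 = -2187.

-2187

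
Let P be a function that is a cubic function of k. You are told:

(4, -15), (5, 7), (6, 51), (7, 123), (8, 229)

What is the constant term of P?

-3

First differences: 22, 44, 72, 106. Second differences: 22, 28, 34. Third differences: 6, 6.
Level-3 differences are constant, so P has degree 3.
Fitting a degree-3 polynomial gives P(k) = k³ - 4k² - 3k - 3.
The constant term is P(0) = -3.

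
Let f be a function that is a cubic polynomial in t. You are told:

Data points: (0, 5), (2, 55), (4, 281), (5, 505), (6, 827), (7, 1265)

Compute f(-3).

Write f(t) = at³ + bt² + ct + d; the 6 given values yield a linear system in the 4 coefficients.
Solving, f(t) = 3t³ + 4t² + 5t + 5.
Then f(-3) = -55.

-55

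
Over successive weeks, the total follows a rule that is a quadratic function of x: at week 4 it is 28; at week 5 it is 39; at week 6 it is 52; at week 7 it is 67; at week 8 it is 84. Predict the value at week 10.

124

Write the value at x as h(x).
First differences: 11, 13, 15, 17. Second differences: 2, 2, 2.
Level-2 differences are constant, so h has degree 2.
Fitting a degree-2 polynomial gives h(x) = x² + 2x + 4.
Then h(10) = 124.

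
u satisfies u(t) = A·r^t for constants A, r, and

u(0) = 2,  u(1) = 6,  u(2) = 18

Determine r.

3

Consecutive ratio: 6/2 = 3, and 18/6 = 3, so r = 3.
Then A·3^0 = 2 gives A = 2, and u(t) = 2·3^t.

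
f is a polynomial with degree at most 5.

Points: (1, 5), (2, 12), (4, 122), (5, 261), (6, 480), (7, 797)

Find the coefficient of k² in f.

-5

Write f(k) = ak^5 + bk^4 + ck³ + dk² + ek + p; the 6 given values yield a linear system in the 6 coefficients.
Solving, the top 2 coefficients vanish, and f(k) = 3k³ - 5k² + k + 6.
The coefficient of k² is -5.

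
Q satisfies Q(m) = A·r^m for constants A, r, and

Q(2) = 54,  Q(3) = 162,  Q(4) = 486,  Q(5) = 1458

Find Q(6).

4374

Consecutive ratio: 162/54 = 3, and 486/162 = 3, so r = 3.
Then A·3^2 = 54 gives A = 6, and Q(m) = 6·3^m.
Q(6) = 6·3^6 = 4374.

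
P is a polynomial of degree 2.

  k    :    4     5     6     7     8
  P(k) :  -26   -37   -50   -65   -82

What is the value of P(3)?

First differences: -11, -13, -15, -17. Second differences: -2, -2, -2.
Level-2 differences are constant, so P has degree 2.
Fitting a degree-2 polynomial gives P(k) = -k² - 2k - 2.
Then P(3) = -17.

-17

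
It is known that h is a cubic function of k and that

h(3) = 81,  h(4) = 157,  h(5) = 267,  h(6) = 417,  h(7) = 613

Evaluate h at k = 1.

7

First differences: 76, 110, 150, 196. Second differences: 34, 40, 46. Third differences: 6, 6.
Level-3 differences are constant, so h has degree 3.
Fitting a degree-3 polynomial gives h(k) = k³ + 5k² + 4k - 3.
Then h(1) = 7.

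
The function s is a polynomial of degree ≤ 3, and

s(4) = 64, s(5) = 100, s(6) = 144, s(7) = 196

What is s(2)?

Write s(k) = ak³ + bk² + ck + d; the 4 given values yield a linear system in the 4 coefficients.
Solving, the leading coefficient vanishes, and s(k) = 4k².
Then s(2) = 16.

16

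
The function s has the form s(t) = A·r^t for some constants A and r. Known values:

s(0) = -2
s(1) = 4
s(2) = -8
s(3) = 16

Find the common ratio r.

-2

Consecutive ratio: 4/(-2) = -2, and -8/4 = -2, so r = -2.
Then A·(-2)^0 = -2 gives A = -2, and s(t) = -2·(-2)^t.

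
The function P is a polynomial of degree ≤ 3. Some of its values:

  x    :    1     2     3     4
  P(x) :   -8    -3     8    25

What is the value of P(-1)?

0

First differences: 5, 11, 17. Second differences: 6, 6.
Level-2 differences are constant, so P has degree 2.
Fitting a degree-2 polynomial gives P(x) = 3x² - 4x - 7.
Then P(-1) = 0.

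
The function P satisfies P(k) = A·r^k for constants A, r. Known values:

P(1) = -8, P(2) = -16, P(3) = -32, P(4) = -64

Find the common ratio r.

2

Consecutive ratio: -16/(-8) = 2, and -32/(-16) = 2, so r = 2.
Then A·2^1 = -8 gives A = -4, and P(k) = -4·2^k.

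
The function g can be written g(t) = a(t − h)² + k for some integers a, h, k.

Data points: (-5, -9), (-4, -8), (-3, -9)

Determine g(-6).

First differences 1, -1; second difference -2 = 2a, so a = -1.
Expanding, the t-coefficient is −2ah = 2h; matching it to the data gives h = -4, and then k = -8.
So g(t) = -1(t + 4)² − 8.
g(-6) = -1·(-2)² − 8 = -12.

-12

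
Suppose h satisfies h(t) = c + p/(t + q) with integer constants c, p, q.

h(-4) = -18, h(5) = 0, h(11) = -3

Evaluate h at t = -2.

(h(t) − c)(t + q) = p for each data point; the three points give a linear system in c and q, then p follows.
Solving: c = -6, q = 1, p = 36, so h(t) = -6 + 36/(t + 1).
Then h(-2) = -6 + 36/(-1) = -42.

-42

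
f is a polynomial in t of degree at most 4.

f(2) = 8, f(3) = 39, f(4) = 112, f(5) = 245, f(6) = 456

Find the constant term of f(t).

First differences: 31, 73, 133, 211. Second differences: 42, 60, 78. Third differences: 18, 18.
Level-3 differences are constant, so f has degree 3.
Fitting a degree-3 polynomial gives f(t) = 3t³ - 6t² + 4t.
The constant term is f(0) = 0.

0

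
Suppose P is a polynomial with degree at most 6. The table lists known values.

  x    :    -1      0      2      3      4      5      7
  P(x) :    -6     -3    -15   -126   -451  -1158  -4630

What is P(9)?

Write P(x) = ax^6 + bx^5 + cx^4 + dx³ + ex² + px + q; the 7 given values yield a linear system in the 7 coefficients.
Solving, the top 2 coefficients vanish, and P(x) = -2x^4 + 3x² + 4x - 3.
Then P(9) = -12846.

-12846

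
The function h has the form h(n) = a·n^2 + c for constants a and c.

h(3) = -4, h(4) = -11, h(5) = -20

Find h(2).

From h(3) = -4 and h(4) = -11: 9a + c = -4 and 16a + c = -11.
Subtracting: 7a = -7, so a = -1; then c = -4 − (-1)·9 = 5.
So h(n) = -1n² + 5, and h(2) = 1.

1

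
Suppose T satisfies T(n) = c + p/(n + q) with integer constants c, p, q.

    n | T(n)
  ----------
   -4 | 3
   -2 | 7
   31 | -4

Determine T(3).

(T(n) − c)(n + q) = p for each data point; the three points give a linear system in c and q, then p follows.
Solving: c = -3, q = -1, p = -30, so T(n) = -3 − 30/(n − 1).
Then T(3) = -3 − 30/2 = -18.

-18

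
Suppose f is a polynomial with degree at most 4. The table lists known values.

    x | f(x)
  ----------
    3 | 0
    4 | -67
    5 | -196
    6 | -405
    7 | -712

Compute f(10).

-2401

First differences: -67, -129, -209, -307. Second differences: -62, -80, -98. Third differences: -18, -18.
Level-3 differences are constant, so f has degree 3.
Fitting a degree-3 polynomial gives f(x) = -3x³ + 5x² + 9x + 9.
Then f(10) = -2401.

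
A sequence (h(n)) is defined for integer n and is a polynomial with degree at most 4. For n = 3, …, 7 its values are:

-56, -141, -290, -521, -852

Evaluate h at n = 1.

First differences: -85, -149, -231, -331. Second differences: -64, -82, -100. Third differences: -18, -18.
Level-3 differences are constant, so h has degree 3.
Fitting a degree-3 polynomial gives h(n) = -3n³ + 4n² - 2n - 5.
Then h(1) = -6.

-6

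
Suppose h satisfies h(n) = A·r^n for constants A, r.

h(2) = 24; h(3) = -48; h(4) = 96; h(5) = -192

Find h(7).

-768

Consecutive ratio: -48/24 = -2, and 96/(-48) = -2, so r = -2.
Then A·(-2)^2 = 24 gives A = 6, and h(n) = 6·(-2)^n.
h(7) = 6·(-2)^7 = -768.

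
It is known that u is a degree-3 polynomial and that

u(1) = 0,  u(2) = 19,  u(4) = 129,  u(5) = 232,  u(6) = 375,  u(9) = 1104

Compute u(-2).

Write u(m) = am³ + bm² + cm + d; the 6 given values yield a linear system in the 4 coefficients.
Solving, u(m) = m³ + 5m² - 3m - 3.
Then u(-2) = 15.

15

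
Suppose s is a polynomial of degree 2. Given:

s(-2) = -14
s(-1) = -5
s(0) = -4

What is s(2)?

Write s(m) = am² + bm + c; the 3 given values yield a linear system in the 3 coefficients.
Solving, s(m) = -4m² - 3m - 4.
Then s(2) = -26.

-26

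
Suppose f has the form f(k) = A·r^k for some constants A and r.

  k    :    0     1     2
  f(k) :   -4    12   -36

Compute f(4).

-324

Consecutive ratio: 12/(-4) = -3, and -36/12 = -3, so r = -3.
Then A·(-3)^0 = -4 gives A = -4, and f(k) = -4·(-3)^k.
f(4) = -4·(-3)^4 = -324.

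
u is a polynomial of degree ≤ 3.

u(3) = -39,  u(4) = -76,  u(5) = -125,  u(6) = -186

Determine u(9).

-441

First differences: -37, -49, -61. Second differences: -12, -12.
Level-2 differences are constant, so u has degree 2.
Fitting a degree-2 polynomial gives u(k) = -6k² + 5k.
Then u(9) = -441.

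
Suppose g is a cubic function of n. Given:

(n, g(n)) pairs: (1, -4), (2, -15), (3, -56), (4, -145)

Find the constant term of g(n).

-5

Write g(n) = an³ + bn² + cn + d; the 4 given values yield a linear system in the 4 coefficients.
Solving, g(n) = -3n³ + 3n² + n - 5.
The constant term is g(0) = -5.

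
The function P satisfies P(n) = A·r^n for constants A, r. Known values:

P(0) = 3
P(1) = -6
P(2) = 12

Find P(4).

Consecutive ratio: -6/3 = -2, and 12/(-6) = -2, so r = -2.
Then A·(-2)^0 = 3 gives A = 3, and P(n) = 3·(-2)^n.
P(4) = 3·(-2)^4 = 48.

48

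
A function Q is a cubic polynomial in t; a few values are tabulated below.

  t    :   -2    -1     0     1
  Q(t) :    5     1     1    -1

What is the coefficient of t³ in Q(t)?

-1

Write Q(t) = at³ + bt² + ct + d; the 4 given values yield a linear system in the 4 coefficients.
Solving, Q(t) = -t³ - t² + 1.
The coefficient of t³ is -1.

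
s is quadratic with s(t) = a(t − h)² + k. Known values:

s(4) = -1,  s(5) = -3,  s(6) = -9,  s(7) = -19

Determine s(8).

First differences -2, -6, -10; second difference -4 = 2a, so a = -2.
Expanding, the t-coefficient is −2ah = 4h; matching it to the data gives h = 4, and then k = -1.
So s(t) = -2(t − 4)² − 1.
s(8) = -2·4² − 1 = -33.

-33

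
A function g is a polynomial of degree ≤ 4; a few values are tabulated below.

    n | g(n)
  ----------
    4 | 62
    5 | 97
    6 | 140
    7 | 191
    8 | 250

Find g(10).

392

First differences: 35, 43, 51, 59. Second differences: 8, 8, 8.
Level-2 differences are constant, so g has degree 2.
Fitting a degree-2 polynomial gives g(n) = 4n² - n + 2.
Then g(10) = 392.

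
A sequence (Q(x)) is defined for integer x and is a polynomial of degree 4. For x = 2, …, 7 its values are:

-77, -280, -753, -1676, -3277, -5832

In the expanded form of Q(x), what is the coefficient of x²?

-7

Write Q(x) = ax^4 + bx³ + cx² + dx + e; the 6 given values yield a linear system in the 5 coefficients.
Solving, Q(x) = -2x^4 - 2x³ - 7x² - 1.
The coefficient of x² is -7.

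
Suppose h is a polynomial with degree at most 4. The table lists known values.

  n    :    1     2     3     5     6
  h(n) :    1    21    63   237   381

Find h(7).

571

Write h(n) = an^4 + bn³ + cn² + dn + e; the 5 given values yield a linear system in the 5 coefficients.
Solving, the leading coefficient vanishes, and h(n) = n³ + 5n² - 2n - 3.
Then h(7) = 571.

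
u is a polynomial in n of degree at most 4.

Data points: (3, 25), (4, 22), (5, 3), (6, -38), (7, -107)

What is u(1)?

First differences: -3, -19, -41, -69. Second differences: -16, -22, -28. Third differences: -6, -6.
Level-3 differences are constant, so u has degree 3.
Fitting a degree-3 polynomial gives u(n) = -n³ + 4n² + 6n - 2.
Then u(1) = 7.

7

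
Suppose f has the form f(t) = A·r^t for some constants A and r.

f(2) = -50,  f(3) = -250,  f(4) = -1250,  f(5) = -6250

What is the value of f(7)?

-156250

Consecutive ratio: -250/(-50) = 5, and -1250/(-250) = 5, so r = 5.
Then A·5^2 = -50 gives A = -2, and f(t) = -2·5^t.
f(7) = -2·5^7 = -156250.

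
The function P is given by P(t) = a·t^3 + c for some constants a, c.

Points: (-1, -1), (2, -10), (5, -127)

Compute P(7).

From P(-1) = -1 and P(2) = -10: -1a + c = -1 and 8a + c = -10.
Subtracting: 9a = -9, so a = -1; then c = -1 − (-1)·(-1) = -2.
So P(t) = -1t³ − 2, and P(7) = -345.

-345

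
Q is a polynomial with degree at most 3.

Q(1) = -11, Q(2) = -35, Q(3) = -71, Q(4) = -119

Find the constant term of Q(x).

1

Write Q(x) = ax³ + bx² + cx + d; the 4 given values yield a linear system in the 4 coefficients.
Solving, the leading coefficient vanishes, and Q(x) = -6x² - 6x + 1.
The constant term is Q(0) = 1.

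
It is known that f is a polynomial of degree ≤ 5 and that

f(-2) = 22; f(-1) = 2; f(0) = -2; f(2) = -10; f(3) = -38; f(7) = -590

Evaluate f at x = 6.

Write f(x) = ax^5 + bx^4 + cx³ + dx² + ex + p; the 6 given values yield a linear system in the 6 coefficients.
Solving, the top 2 coefficients vanish, and f(x) = -2x³ + 2x² - 2.
Then f(6) = -362.

-362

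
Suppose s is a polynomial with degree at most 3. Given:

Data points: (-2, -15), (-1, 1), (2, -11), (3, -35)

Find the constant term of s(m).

Write s(m) = am³ + bm² + cm + d; the 4 given values yield a linear system in the 4 coefficients.
Solving, the leading coefficient vanishes, and s(m) = -5m² + m + 7.
The constant term is s(0) = 7.

7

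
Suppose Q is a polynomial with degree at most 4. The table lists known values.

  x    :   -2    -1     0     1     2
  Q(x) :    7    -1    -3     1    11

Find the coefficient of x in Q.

1

First differences: -8, -2, 4, 10. Second differences: 6, 6, 6.
Level-2 differences are constant, so Q has degree 2.
Fitting a degree-2 polynomial gives Q(x) = 3x² + x - 3.
The coefficient of x is 1.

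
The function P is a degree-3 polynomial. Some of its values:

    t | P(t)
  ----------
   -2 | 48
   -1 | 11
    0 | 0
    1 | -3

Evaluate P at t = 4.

-144

Write P(t) = at³ + bt² + ct + d; the 4 given values yield a linear system in the 4 coefficients.
Solving, P(t) = -3t³ + 4t² - 4t.
Then P(4) = -144.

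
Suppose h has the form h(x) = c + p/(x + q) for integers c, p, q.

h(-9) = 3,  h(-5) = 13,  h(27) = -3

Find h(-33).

(h(x) − c)(x + q) = p for each data point; the three points give a linear system in c and q, then p follows.
Solving: c = -2, q = 3, p = -30, so h(x) = -2 − 30/(x + 3).
Then h(-33) = -2 − 30/(-30) = -1.

-1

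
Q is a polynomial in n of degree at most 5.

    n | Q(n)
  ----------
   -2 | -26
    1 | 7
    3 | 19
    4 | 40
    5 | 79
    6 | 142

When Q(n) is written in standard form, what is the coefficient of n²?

-3

Write Q(n) = an^5 + bn^4 + cn³ + dn² + en + p; the 6 given values yield a linear system in the 6 coefficients.
Solving, the top 2 coefficients vanish, and Q(n) = n³ - 3n² + 5n + 4.
The coefficient of n² is -3.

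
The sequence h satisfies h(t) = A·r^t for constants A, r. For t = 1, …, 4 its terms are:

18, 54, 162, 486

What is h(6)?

Consecutive ratio: 54/18 = 3, and 162/54 = 3, so r = 3.
Then A·3^1 = 18 gives A = 6, and h(t) = 6·3^t.
h(6) = 6·3^6 = 4374.

4374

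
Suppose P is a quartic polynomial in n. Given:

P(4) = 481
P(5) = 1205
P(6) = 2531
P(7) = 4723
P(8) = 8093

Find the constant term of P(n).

Write P(n) = an^4 + bn³ + cn² + dn + e; the 5 given values yield a linear system in the 5 coefficients.
Solving, P(n) = 2n^4 - n² - 5n + 5.
The constant term is P(0) = 5.

5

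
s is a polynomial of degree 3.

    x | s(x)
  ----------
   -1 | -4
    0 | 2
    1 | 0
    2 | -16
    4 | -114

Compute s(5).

Write s(x) = ax³ + bx² + cx + d; the 5 given values yield a linear system in the 4 coefficients.
Solving, s(x) = -x³ - 4x² + 3x + 2.
Then s(5) = -208.

-208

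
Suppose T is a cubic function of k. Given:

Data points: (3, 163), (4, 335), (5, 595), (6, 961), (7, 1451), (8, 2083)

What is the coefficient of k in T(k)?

5

First differences: 172, 260, 366, 490, 632. Second differences: 88, 106, 124, 142. Third differences: 18, 18, 18.
Level-3 differences are constant, so T has degree 3.
Fitting a degree-3 polynomial gives T(k) = 3k³ + 8k² + 5k - 5.
The coefficient of k is 5.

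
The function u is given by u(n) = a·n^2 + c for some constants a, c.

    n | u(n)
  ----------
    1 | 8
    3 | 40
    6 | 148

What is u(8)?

260

From u(1) = 8 and u(3) = 40: 1a + c = 8 and 9a + c = 40.
Subtracting: 8a = 32, so a = 4; then c = 8 − 4·1 = 4.
So u(n) = 4n² + 4, and u(8) = 260.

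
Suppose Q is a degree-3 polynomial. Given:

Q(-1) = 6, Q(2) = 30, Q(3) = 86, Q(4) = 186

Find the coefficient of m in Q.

Write Q(m) = am³ + bm² + cm + d; the 4 given values yield a linear system in the 4 coefficients.
Solving, Q(m) = 2m³ + 4m² - 2m + 2.
The coefficient of m is -2.

-2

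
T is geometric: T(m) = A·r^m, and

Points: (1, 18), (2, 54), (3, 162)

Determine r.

Consecutive ratio: 54/18 = 3, and 162/54 = 3, so r = 3.
Then A·3^1 = 18 gives A = 6, and T(m) = 6·3^m.

3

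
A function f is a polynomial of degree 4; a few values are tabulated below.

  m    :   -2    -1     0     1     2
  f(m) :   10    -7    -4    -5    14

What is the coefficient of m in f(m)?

Write f(m) = am^4 + bm³ + cm² + dm + e; the 5 given values yield a linear system in the 5 coefficients.
Solving, f(m) = 2m^4 - 4m² + m - 4.
The coefficient of m is 1.

1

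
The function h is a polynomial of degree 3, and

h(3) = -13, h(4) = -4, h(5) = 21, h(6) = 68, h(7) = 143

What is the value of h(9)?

Write h(x) = ax³ + bx² + cx + d; the 5 given values yield a linear system in the 4 coefficients.
Solving, h(x) = x³ - 4x² - 4.
Then h(9) = 401.

401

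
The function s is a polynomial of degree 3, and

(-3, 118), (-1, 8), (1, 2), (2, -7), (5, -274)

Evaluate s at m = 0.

Write s(m) = am³ + bm² + cm + d; the 5 given values yield a linear system in the 4 coefficients.
Solving, s(m) = -3m³ + 4m² + 1.
Then s(0) = 1.

1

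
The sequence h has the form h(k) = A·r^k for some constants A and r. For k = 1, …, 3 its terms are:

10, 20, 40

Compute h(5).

160

Consecutive ratio: 20/10 = 2, and 40/20 = 2, so r = 2.
Then A·2^1 = 10 gives A = 5, and h(k) = 5·2^k.
h(5) = 5·2^5 = 160.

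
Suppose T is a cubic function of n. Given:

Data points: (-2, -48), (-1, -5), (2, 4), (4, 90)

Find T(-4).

Write T(n) = an³ + bn² + cn + d; the 4 given values yield a linear system in the 4 coefficients.
Solving, T(n) = 3n³ - 7n² + n + 6.
Then T(-4) = -302.

-302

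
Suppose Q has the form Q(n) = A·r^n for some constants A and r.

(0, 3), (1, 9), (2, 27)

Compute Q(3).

Consecutive ratio: 9/3 = 3, and 27/9 = 3, so r = 3.
Then A·3^0 = 3 gives A = 3, and Q(n) = 3·3^n.
Q(3) = 3·3^3 = 81.

81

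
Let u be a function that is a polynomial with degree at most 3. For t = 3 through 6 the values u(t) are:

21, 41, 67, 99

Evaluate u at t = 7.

First differences: 20, 26, 32. Second differences: 6, 6.
Level-2 differences are constant, so u has degree 2.
Fitting a degree-2 polynomial gives u(t) = 3t² - t - 3.
Then u(7) = 137.

137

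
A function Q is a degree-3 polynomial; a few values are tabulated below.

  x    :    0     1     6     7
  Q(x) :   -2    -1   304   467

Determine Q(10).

Write Q(x) = ax³ + bx² + cx + d; the 4 given values yield a linear system in the 4 coefficients.
Solving, Q(x) = x³ + 3x² - 3x - 2.
Then Q(10) = 1268.

1268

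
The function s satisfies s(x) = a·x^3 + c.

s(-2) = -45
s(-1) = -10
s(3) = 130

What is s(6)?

1075

From s(-2) = -45 and s(-1) = -10: -8a + c = -45 and -1a + c = -10.
Subtracting: 7a = 35, so a = 5; then c = -45 − 5·(-8) = -5.
So s(x) = 5x³ − 5, and s(6) = 1075.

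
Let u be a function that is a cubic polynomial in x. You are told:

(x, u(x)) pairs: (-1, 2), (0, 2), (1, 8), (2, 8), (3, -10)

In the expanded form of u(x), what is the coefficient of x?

5

First differences: 0, 6, 0, -18. Second differences: 6, -6, -18. Third differences: -12, -12.
Level-3 differences are constant, so u has degree 3.
Fitting a degree-3 polynomial gives u(x) = -2x³ + 3x² + 5x + 2.
The coefficient of x is 5.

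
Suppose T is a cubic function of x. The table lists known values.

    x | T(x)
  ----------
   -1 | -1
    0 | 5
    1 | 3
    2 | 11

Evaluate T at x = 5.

Write T(x) = ax³ + bx² + cx + d; the 4 given values yield a linear system in the 4 coefficients.
Solving, T(x) = 3x³ - 4x² - x + 5.
Then T(5) = 275.

275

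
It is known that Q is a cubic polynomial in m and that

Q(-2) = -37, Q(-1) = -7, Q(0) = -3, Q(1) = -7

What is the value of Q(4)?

Write Q(m) = am³ + bm² + cm + d; the 4 given values yield a linear system in the 4 coefficients.
Solving, Q(m) = 3m³ - 4m² - 3m - 3.
Then Q(4) = 113.

113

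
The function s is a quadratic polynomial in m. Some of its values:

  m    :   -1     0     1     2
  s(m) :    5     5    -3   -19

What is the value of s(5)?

-115

First differences: 0, -8, -16. Second differences: -8, -8.
Level-2 differences are constant, so s has degree 2.
Fitting a degree-2 polynomial gives s(m) = -4m² - 4m + 5.
Then s(5) = -115.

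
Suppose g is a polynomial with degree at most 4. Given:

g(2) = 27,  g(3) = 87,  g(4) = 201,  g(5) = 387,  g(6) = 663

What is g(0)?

-3

First differences: 60, 114, 186, 276. Second differences: 54, 72, 90. Third differences: 18, 18.
Level-3 differences are constant, so g has degree 3.
Fitting a degree-3 polynomial gives g(n) = 3n³ + 3n - 3.
The constant term is g(0) = -3.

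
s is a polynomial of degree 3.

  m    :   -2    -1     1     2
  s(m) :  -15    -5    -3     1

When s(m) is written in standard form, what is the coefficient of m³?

Write s(m) = am³ + bm² + cm + d; the 4 given values yield a linear system in the 4 coefficients.
Solving, s(m) = m³ - m² - 3.
The coefficient of m³ is 1.

1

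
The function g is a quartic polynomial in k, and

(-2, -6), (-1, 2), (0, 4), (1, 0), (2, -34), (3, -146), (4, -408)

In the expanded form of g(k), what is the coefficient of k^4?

-1

First differences: 8, 2, -4, -34, -112, -262. Second differences: -6, -6, -30, -78, -150. Third differences: 0, -24, -48, -72. Fourth differences: -24, -24, -24.
Level-4 differences are constant, so g has degree 4.
Fitting a degree-4 polynomial gives g(k) = -k^4 - 2k³ - 2k² + k + 4.
The coefficient of k^4 is -1.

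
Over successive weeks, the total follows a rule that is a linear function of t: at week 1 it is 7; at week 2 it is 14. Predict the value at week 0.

Write the value at t as T(t).
Write T(t) = at + b; the 2 given values yield a linear system in the 2 coefficients.
Solving, T(t) = 7t.
Then T(0) = 0.

0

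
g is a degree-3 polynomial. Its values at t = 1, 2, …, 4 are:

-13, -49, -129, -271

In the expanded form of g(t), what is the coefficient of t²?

-4

Write g(t) = at³ + bt² + ct + d; the 4 given values yield a linear system in the 4 coefficients.
Solving, g(t) = -3t³ - 4t² - 3t - 3.
The coefficient of t² is -4.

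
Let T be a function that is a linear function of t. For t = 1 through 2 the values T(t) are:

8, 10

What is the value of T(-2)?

2

Write T(t) = at + b; the 2 given values yield a linear system in the 2 coefficients.
Solving, T(t) = 2t + 6.
Then T(-2) = 2.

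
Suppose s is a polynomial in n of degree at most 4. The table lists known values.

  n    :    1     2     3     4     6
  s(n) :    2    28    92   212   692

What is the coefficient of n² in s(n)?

Write s(n) = an^4 + bn³ + cn² + dn + e; the 5 given values yield a linear system in the 5 coefficients.
Solving, the leading coefficient vanishes, and s(n) = 3n³ + n² + 2n - 4.
The coefficient of n² is 1.

1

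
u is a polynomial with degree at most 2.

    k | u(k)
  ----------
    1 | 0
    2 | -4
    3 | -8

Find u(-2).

First differences: -4, -4.
Level-1 differences are constant, so u has degree 1.
Fitting a degree-1 polynomial gives u(k) = -4k + 4.
Then u(-2) = 12.

12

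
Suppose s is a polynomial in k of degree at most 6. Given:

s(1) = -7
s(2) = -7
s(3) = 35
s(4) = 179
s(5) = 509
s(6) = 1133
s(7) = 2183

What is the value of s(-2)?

5

Write s(k) = ak^6 + bk^5 + ck^4 + dk³ + ek² + pk + q; the 7 given values yield a linear system in the 7 coefficients.
Solving, the top 2 coefficients vanish, and s(k) = k^4 - 4k² - 3k - 1.
Then s(-2) = 5.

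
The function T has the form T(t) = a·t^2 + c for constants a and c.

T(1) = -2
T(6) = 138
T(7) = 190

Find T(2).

From T(1) = -2 and T(6) = 138: 1a + c = -2 and 36a + c = 138.
Subtracting: 35a = 140, so a = 4; then c = -2 − 4·1 = -6.
So T(t) = 4t² − 6, and T(2) = 10.

10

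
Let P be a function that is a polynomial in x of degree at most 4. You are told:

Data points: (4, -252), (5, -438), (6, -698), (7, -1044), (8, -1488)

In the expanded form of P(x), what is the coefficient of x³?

First differences: -186, -260, -346, -444. Second differences: -74, -86, -98. Third differences: -12, -12.
Level-3 differences are constant, so P has degree 3.
Fitting a degree-3 polynomial gives P(x) = -2x³ - 7x² - x - 8.
The coefficient of x³ is -2.

-2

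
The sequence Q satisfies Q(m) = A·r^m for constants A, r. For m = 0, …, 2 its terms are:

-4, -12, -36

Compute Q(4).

Consecutive ratio: -12/(-4) = 3, and -36/(-12) = 3, so r = 3.
Then A·3^0 = -4 gives A = -4, and Q(m) = -4·3^m.
Q(4) = -4·3^4 = -324.

-324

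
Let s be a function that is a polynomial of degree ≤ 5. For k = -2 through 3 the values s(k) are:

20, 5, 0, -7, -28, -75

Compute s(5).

First differences: -15, -5, -7, -21, -47. Second differences: 10, -2, -14, -26. Third differences: -12, -12, -12.
Level-3 differences are constant, so s has degree 3.
Fitting a degree-3 polynomial gives s(k) = -2k³ - k² - 4k.
Then s(5) = -295.

-295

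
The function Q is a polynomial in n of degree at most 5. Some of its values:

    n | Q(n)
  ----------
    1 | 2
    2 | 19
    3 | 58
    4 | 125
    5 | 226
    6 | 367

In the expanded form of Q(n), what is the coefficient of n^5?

0

First differences: 17, 39, 67, 101, 141. Second differences: 22, 28, 34, 40. Third differences: 6, 6, 6.
Level-3 differences are constant, so Q has degree 3.
Fitting a degree-3 polynomial gives Q(n) = n³ + 5n² - 5n + 1.
The coefficient of n^5 is 0.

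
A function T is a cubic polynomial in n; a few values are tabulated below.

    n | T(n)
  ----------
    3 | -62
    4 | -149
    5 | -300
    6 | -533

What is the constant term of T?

-5

Write T(n) = an³ + bn² + cn + d; the 4 given values yield a linear system in the 4 coefficients.
Solving, T(n) = -3n³ + 4n² - 4n - 5.
The constant term is T(0) = -5.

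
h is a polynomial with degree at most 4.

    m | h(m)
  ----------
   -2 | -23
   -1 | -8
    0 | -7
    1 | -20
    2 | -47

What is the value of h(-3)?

-52

First differences: 15, 1, -13, -27. Second differences: -14, -14, -14.
Level-2 differences are constant, so h has degree 2.
Fitting a degree-2 polynomial gives h(m) = -7m² - 6m - 7.
Then h(-3) = -52.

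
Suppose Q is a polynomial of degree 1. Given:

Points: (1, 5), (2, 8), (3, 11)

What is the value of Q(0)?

Write Q(m) = am + b; the 3 given values yield a linear system in the 2 coefficients.
Solving, Q(m) = 3m + 2.
Then Q(0) = 2.

2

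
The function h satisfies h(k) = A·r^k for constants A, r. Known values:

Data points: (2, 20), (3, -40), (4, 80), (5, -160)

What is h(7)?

-640

Consecutive ratio: -40/20 = -2, and 80/(-40) = -2, so r = -2.
Then A·(-2)^2 = 20 gives A = 5, and h(k) = 5·(-2)^k.
h(7) = 5·(-2)^7 = -640.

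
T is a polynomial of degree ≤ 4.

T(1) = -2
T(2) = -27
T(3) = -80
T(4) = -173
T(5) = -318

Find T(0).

First differences: -25, -53, -93, -145. Second differences: -28, -40, -52. Third differences: -12, -12.
Level-3 differences are constant, so T has degree 3.
Fitting a degree-3 polynomial gives T(t) = -2t³ - 2t² - 5t + 7.
Then T(0) = 7.

7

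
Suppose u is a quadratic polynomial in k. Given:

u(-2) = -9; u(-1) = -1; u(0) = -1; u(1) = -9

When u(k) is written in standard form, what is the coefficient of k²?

Write u(k) = ak² + bk + c; the 4 given values yield a linear system in the 3 coefficients.
Solving, u(k) = -4k² - 4k - 1.
The coefficient of k² is -4.

-4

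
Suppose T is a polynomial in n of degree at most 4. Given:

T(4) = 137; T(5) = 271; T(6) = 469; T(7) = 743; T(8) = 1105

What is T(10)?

Write T(n) = an^4 + bn³ + cn² + dn + e; the 5 given values yield a linear system in the 5 coefficients.
Solving, the leading coefficient vanishes, and T(n) = 2n³ + 2n² - 6n + 1.
Then T(10) = 2141.

2141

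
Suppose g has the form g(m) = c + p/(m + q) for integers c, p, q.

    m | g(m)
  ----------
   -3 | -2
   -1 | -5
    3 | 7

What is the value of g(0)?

(g(m) − c)(m + q) = p for each data point; the three points give a linear system in c and q, then p follows.
Solving: c = 1, q = -1, p = 12, so g(m) = 1 + 12/(m − 1).
Then g(0) = 1 + 12/(-1) = -11.

-11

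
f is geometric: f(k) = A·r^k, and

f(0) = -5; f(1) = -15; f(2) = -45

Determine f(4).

-405

Consecutive ratio: -15/(-5) = 3, and -45/(-15) = 3, so r = 3.
Then A·3^0 = -5 gives A = -5, and f(k) = -5·3^k.
f(4) = -5·3^4 = -405.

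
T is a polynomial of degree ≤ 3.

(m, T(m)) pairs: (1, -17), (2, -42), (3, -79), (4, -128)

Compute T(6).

-262

First differences: -25, -37, -49. Second differences: -12, -12.
Level-2 differences are constant, so T has degree 2.
Fitting a degree-2 polynomial gives T(m) = -6m² - 7m - 4.
Then T(6) = -262.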